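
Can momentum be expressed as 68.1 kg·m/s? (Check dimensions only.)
Yes

momentum has SI base units: kg * m / s
kg·m/s reduces to the same SI base units, so it is a valid unit for momentum.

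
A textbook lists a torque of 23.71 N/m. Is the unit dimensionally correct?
No

torque has SI base units: kg * m^2 / s^2
N/m does NOT reduce to kg * m^2 / s^2; a valid unit for torque would be e.g. N·m.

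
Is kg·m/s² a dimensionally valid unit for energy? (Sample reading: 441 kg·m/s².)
No

energy has SI base units: kg * m^2 / s^2
kg·m/s² does NOT reduce to kg * m^2 / s^2; a valid unit for energy would be e.g. J.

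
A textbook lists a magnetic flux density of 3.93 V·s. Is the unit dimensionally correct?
No

magnetic flux density has SI base units: kg / (A * s^2)
V·s does NOT reduce to kg / (A * s^2); a valid unit for magnetic flux density would be e.g. T.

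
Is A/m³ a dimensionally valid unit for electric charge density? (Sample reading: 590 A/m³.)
No

electric charge density has SI base units: A * s / m^3
A/m³ does NOT reduce to A * s / m^3; a valid unit for electric charge density would be e.g. C/m³.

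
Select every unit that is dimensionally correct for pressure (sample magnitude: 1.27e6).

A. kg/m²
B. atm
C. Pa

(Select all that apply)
B, C

pressure has SI base units: kg / (m * s^2)

Checking each option against kg / (m * s^2):
  A. kg/m²: ✗ does not match
  B. atm: ✓ matches
  C. Pa: ✓ matches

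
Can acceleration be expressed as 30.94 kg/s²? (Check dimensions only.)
No

acceleration has SI base units: m / s^2
kg/s² does NOT reduce to m / s^2; a valid unit for acceleration would be e.g. m/s².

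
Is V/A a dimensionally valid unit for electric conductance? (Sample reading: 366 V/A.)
No

electric conductance has SI base units: A^2 * s^3 / (kg * m^2)
V/A does NOT reduce to A^2 * s^3 / (kg * m^2); a valid unit for electric conductance would be e.g. S.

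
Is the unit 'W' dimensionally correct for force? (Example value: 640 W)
No

force has SI base units: kg * m / s^2
W does NOT reduce to kg * m / s^2; a valid unit for force would be e.g. N.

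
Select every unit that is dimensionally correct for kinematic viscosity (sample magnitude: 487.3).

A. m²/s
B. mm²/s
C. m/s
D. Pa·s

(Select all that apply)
A, B

kinematic viscosity has SI base units: m^2 / s

Checking each option against m^2 / s:
  A. m²/s: ✓ matches
  B. mm²/s: ✓ matches
  C. m/s: ✗ does not match
  D. Pa·s: ✗ does not match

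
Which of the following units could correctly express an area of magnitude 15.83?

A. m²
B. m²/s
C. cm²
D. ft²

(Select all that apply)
A, C, D

area has SI base units: m^2

Checking each option against m^2:
  A. m²: ✓ matches
  B. m²/s: ✗ does not match
  C. cm²: ✓ matches
  D. ft²: ✓ matches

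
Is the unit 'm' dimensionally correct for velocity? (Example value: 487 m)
No

velocity has SI base units: m / s
m does NOT reduce to m / s; a valid unit for velocity would be e.g. m/s.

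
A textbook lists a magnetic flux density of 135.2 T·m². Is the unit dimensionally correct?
No

magnetic flux density has SI base units: kg / (A * s^2)
T·m² does NOT reduce to kg / (A * s^2); a valid unit for magnetic flux density would be e.g. T.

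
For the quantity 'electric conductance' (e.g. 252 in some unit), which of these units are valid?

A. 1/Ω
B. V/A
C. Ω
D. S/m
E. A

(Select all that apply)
A

electric conductance has SI base units: A^2 * s^3 / (kg * m^2)

Checking each option against A^2 * s^3 / (kg * m^2):
  A. 1/Ω: ✓ matches
  B. V/A: ✗ does not match
  C. Ω: ✗ does not match
  D. S/m: ✗ does not match
  E. A: ✗ does not match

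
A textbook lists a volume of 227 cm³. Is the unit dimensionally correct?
Yes

volume has SI base units: m^3
cm³ reduces to the same SI base units, so it is a valid unit for volume.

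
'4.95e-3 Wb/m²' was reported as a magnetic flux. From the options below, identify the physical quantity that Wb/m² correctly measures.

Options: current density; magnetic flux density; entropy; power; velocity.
magnetic flux density

magnetic flux should have units dimensionally equivalent to kg * m^2 / (A * s^2) (e.g. Wb).
The given unit 'Wb/m²' reduces to kg / (A * s^2). Of the listed options, that is the dimensionality of magnetic flux density.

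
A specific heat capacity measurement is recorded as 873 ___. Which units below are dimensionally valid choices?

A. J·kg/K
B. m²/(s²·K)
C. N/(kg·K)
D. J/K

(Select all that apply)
B

specific heat capacity has SI base units: m^2 / (s^2 * K)

Checking each option against m^2 / (s^2 * K):
  A. J·kg/K: ✗ does not match
  B. m²/(s²·K): ✓ matches
  C. N/(kg·K): ✗ does not match
  D. J/K: ✗ does not match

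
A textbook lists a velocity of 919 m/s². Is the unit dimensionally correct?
No

velocity has SI base units: m / s
m/s² does NOT reduce to m / s; a valid unit for velocity would be e.g. m/s.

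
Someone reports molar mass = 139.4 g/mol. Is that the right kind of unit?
Yes

molar mass has SI base units: kg / mol
g/mol reduces to the same SI base units, so it is a valid unit for molar mass.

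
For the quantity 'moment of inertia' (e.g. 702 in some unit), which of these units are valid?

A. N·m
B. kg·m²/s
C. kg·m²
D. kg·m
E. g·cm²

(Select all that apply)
C, E

moment of inertia has SI base units: kg * m^2

Checking each option against kg * m^2:
  A. N·m: ✗ does not match
  B. kg·m²/s: ✗ does not match
  C. kg·m²: ✓ matches
  D. kg·m: ✗ does not match
  E. g·cm²: ✓ matches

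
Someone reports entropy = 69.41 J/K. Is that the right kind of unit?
Yes

entropy has SI base units: kg * m^2 / (s^2 * K)
J/K reduces to the same SI base units, so it is a valid unit for entropy.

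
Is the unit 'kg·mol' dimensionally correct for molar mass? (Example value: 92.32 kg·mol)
No

molar mass has SI base units: kg / mol
kg·mol does NOT reduce to kg / mol; a valid unit for molar mass would be e.g. kg/mol.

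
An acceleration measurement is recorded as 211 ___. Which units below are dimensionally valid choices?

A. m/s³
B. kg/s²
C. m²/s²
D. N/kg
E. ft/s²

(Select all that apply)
D, E

acceleration has SI base units: m / s^2

Checking each option against m / s^2:
  A. m/s³: ✗ does not match
  B. kg/s²: ✗ does not match
  C. m²/s²: ✗ does not match
  D. N/kg: ✓ matches
  E. ft/s²: ✓ matches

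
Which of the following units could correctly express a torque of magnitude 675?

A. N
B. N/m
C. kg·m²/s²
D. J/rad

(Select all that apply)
C, D

torque has SI base units: kg * m^2 / s^2

Checking each option against kg * m^2 / s^2:
  A. N: ✗ does not match
  B. N/m: ✗ does not match
  C. kg·m²/s²: ✓ matches
  D. J/rad: ✓ matches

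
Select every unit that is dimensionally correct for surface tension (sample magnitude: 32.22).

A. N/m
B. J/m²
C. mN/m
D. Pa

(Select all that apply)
A, B, C

surface tension has SI base units: kg / s^2

Checking each option against kg / s^2:
  A. N/m: ✓ matches
  B. J/m²: ✓ matches
  C. mN/m: ✓ matches
  D. Pa: ✗ does not match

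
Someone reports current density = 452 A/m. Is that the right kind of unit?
No

current density has SI base units: A / m^2
A/m does NOT reduce to A / m^2; a valid unit for current density would be e.g. A/m².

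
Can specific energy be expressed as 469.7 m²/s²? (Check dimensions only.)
Yes

specific energy has SI base units: m^2 / s^2
m²/s² reduces to the same SI base units, so it is a valid unit for specific energy.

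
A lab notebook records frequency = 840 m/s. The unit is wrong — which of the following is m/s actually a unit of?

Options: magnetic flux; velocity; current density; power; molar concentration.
velocity

frequency should have units dimensionally equivalent to 1 / s (e.g. Hz).
The given unit 'm/s' reduces to m / s. Of the listed options, that is the dimensionality of velocity.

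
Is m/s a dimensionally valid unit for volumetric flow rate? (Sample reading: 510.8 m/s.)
No

volumetric flow rate has SI base units: m^3 / s
m/s does NOT reduce to m^3 / s; a valid unit for volumetric flow rate would be e.g. m³/s.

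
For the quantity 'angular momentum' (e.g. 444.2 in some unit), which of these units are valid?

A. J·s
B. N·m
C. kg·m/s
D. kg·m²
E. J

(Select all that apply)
A

angular momentum has SI base units: kg * m^2 / s

Checking each option against kg * m^2 / s:
  A. J·s: ✓ matches
  B. N·m: ✗ does not match
  C. kg·m/s: ✗ does not match
  D. kg·m²: ✗ does not match
  E. J: ✗ does not match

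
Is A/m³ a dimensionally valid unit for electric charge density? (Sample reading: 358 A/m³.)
No

electric charge density has SI base units: A * s / m^3
A/m³ does NOT reduce to A * s / m^3; a valid unit for electric charge density would be e.g. C/m³.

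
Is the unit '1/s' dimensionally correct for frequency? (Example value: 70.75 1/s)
Yes

frequency has SI base units: 1 / s
1/s reduces to the same SI base units, so it is a valid unit for frequency.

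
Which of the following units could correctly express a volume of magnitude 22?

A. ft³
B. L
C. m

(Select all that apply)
A, B

volume has SI base units: m^3

Checking each option against m^3:
  A. ft³: ✓ matches
  B. L: ✓ matches
  C. m: ✗ does not match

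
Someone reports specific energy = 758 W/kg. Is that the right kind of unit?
No

specific energy has SI base units: m^2 / s^2
W/kg does NOT reduce to m^2 / s^2; a valid unit for specific energy would be e.g. J/kg.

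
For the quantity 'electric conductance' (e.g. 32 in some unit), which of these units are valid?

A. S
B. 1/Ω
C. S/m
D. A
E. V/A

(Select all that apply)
A, B

electric conductance has SI base units: A^2 * s^3 / (kg * m^2)

Checking each option against A^2 * s^3 / (kg * m^2):
  A. S: ✓ matches
  B. 1/Ω: ✓ matches
  C. S/m: ✗ does not match
  D. A: ✗ does not match
  E. V/A: ✗ does not match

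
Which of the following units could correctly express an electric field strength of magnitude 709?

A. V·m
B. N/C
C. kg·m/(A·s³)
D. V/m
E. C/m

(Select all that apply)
B, C, D

electric field strength has SI base units: kg * m / (A * s^3)

Checking each option against kg * m / (A * s^3):
  A. V·m: ✗ does not match
  B. N/C: ✓ matches
  C. kg·m/(A·s³): ✓ matches
  D. V/m: ✓ matches
  E. C/m: ✗ does not match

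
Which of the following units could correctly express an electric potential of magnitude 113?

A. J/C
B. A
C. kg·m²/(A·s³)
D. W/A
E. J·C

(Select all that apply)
A, C, D

electric potential has SI base units: kg * m^2 / (A * s^3)

Checking each option against kg * m^2 / (A * s^3):
  A. J/C: ✓ matches
  B. A: ✗ does not match
  C. kg·m²/(A·s³): ✓ matches
  D. W/A: ✓ matches
  E. J·C: ✗ does not match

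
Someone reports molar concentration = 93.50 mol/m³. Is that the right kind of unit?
Yes

molar concentration has SI base units: mol / m^3
mol/m³ reduces to the same SI base units, so it is a valid unit for molar concentration.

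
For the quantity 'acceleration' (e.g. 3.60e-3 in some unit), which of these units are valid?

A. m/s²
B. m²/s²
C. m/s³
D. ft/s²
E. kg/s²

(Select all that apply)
A, D

acceleration has SI base units: m / s^2

Checking each option against m / s^2:
  A. m/s²: ✓ matches
  B. m²/s²: ✗ does not match
  C. m/s³: ✗ does not match
  D. ft/s²: ✓ matches
  E. kg/s²: ✗ does not match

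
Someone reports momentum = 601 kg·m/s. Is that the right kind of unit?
Yes

momentum has SI base units: kg * m / s
kg·m/s reduces to the same SI base units, so it is a valid unit for momentum.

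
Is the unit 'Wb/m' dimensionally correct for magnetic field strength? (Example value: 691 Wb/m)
No

magnetic field strength has SI base units: A / m
Wb/m does NOT reduce to A / m; a valid unit for magnetic field strength would be e.g. A/m.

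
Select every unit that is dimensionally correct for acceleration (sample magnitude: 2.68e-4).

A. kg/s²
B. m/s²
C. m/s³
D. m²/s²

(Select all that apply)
B

acceleration has SI base units: m / s^2

Checking each option against m / s^2:
  A. kg/s²: ✗ does not match
  B. m/s²: ✓ matches
  C. m/s³: ✗ does not match
  D. m²/s²: ✗ does not match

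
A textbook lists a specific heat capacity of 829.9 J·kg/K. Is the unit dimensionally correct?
No

specific heat capacity has SI base units: m^2 / (s^2 * K)
J·kg/K does NOT reduce to m^2 / (s^2 * K); a valid unit for specific heat capacity would be e.g. J/(kg·K).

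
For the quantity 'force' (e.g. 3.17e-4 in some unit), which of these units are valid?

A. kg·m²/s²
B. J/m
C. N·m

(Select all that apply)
B

force has SI base units: kg * m / s^2

Checking each option against kg * m / s^2:
  A. kg·m²/s²: ✗ does not match
  B. J/m: ✓ matches
  C. N·m: ✗ does not match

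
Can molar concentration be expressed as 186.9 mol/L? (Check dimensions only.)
Yes

molar concentration has SI base units: mol / m^3
mol/L reduces to the same SI base units, so it is a valid unit for molar concentration.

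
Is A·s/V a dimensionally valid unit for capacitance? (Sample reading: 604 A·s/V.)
Yes

capacitance has SI base units: A^2 * s^4 / (kg * m^2)
A·s/V reduces to the same SI base units, so it is a valid unit for capacitance.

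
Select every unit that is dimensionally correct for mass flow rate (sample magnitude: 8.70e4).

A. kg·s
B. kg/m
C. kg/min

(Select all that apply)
C

mass flow rate has SI base units: kg / s

Checking each option against kg / s:
  A. kg·s: ✗ does not match
  B. kg/m: ✗ does not match
  C. kg/min: ✓ matches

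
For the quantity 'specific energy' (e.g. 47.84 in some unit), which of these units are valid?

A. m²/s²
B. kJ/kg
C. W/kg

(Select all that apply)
A, B

specific energy has SI base units: m^2 / s^2

Checking each option against m^2 / s^2:
  A. m²/s²: ✓ matches
  B. kJ/kg: ✓ matches
  C. W/kg: ✗ does not match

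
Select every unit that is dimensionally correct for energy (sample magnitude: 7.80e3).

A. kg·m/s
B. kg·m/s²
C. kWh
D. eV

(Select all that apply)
C, D

energy has SI base units: kg * m^2 / s^2

Checking each option against kg * m^2 / s^2:
  A. kg·m/s: ✗ does not match
  B. kg·m/s²: ✗ does not match
  C. kWh: ✓ matches
  D. eV: ✓ matches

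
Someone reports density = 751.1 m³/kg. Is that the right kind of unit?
No

density has SI base units: kg / m^3
m³/kg does NOT reduce to kg / m^3; a valid unit for density would be e.g. kg/m³.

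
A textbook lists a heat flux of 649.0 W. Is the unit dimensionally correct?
No

heat flux has SI base units: kg / s^3
W does NOT reduce to kg / s^3; a valid unit for heat flux would be e.g. W/m².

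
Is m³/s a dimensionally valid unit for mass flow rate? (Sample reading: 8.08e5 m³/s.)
No

mass flow rate has SI base units: kg / s
m³/s does NOT reduce to kg / s; a valid unit for mass flow rate would be e.g. kg/s.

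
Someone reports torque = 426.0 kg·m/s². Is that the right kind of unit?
No

torque has SI base units: kg * m^2 / s^2
kg·m/s² does NOT reduce to kg * m^2 / s^2; a valid unit for torque would be e.g. N·m.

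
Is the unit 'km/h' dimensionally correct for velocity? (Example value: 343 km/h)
Yes

velocity has SI base units: m / s
km/h reduces to the same SI base units, so it is a valid unit for velocity.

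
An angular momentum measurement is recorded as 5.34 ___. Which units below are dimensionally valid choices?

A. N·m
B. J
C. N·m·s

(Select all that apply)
C

angular momentum has SI base units: kg * m^2 / s

Checking each option against kg * m^2 / s:
  A. N·m: ✗ does not match
  B. J: ✗ does not match
  C. N·m·s: ✓ matches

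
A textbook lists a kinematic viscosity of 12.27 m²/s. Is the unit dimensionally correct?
Yes

kinematic viscosity has SI base units: m^2 / s
m²/s reduces to the same SI base units, so it is a valid unit for kinematic viscosity.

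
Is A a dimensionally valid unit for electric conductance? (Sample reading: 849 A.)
No

electric conductance has SI base units: A^2 * s^3 / (kg * m^2)
A does NOT reduce to A^2 * s^3 / (kg * m^2); a valid unit for electric conductance would be e.g. S.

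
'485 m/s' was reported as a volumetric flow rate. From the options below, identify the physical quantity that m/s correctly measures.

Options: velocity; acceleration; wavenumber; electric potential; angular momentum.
velocity

volumetric flow rate should have units dimensionally equivalent to m^3 / s (e.g. m³/s).
The given unit 'm/s' reduces to m / s. Of the listed options, that is the dimensionality of velocity.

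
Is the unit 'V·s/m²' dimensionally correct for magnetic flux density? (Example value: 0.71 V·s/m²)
Yes

magnetic flux density has SI base units: kg / (A * s^2)
V·s/m² reduces to the same SI base units, so it is a valid unit for magnetic flux density.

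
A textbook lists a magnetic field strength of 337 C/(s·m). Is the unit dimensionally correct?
Yes

magnetic field strength has SI base units: A / m
C/(s·m) reduces to the same SI base units, so it is a valid unit for magnetic field strength.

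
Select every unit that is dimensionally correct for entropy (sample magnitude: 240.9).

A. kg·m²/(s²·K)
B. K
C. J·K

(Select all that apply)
A

entropy has SI base units: kg * m^2 / (s^2 * K)

Checking each option against kg * m^2 / (s^2 * K):
  A. kg·m²/(s²·K): ✓ matches
  B. K: ✗ does not match
  C. J·K: ✗ does not match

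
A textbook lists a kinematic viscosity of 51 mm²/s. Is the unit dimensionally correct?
Yes

kinematic viscosity has SI base units: m^2 / s
mm²/s reduces to the same SI base units, so it is a valid unit for kinematic viscosity.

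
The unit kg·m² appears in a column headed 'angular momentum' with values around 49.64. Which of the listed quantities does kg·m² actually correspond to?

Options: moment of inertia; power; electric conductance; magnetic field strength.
moment of inertia

angular momentum should have units dimensionally equivalent to kg * m^2 / s (e.g. kg·m²/s).
The given unit 'kg·m²' reduces to kg * m^2. Of the listed options, that is the dimensionality of moment of inertia.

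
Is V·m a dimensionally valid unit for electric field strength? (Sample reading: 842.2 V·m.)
No

electric field strength has SI base units: kg * m / (A * s^3)
V·m does NOT reduce to kg * m / (A * s^3); a valid unit for electric field strength would be e.g. V/m.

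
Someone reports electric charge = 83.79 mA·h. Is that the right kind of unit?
Yes

electric charge has SI base units: A * s
mA·h reduces to the same SI base units, so it is a valid unit for electric charge.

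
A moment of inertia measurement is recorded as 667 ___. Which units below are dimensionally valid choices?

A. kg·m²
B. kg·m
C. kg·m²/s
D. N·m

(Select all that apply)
A

moment of inertia has SI base units: kg * m^2

Checking each option against kg * m^2:
  A. kg·m²: ✓ matches
  B. kg·m: ✗ does not match
  C. kg·m²/s: ✗ does not match
  D. N·m: ✗ does not match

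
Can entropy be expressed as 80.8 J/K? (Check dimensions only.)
Yes

entropy has SI base units: kg * m^2 / (s^2 * K)
J/K reduces to the same SI base units, so it is a valid unit for entropy.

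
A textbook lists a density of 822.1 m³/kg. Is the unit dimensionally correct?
No

density has SI base units: kg / m^3
m³/kg does NOT reduce to kg / m^3; a valid unit for density would be e.g. kg/m³.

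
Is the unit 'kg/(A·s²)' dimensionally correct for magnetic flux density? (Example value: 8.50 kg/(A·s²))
Yes

magnetic flux density has SI base units: kg / (A * s^2)
kg/(A·s²) reduces to the same SI base units, so it is a valid unit for magnetic flux density.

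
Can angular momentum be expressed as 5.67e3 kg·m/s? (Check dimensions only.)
No

angular momentum has SI base units: kg * m^2 / s
kg·m/s does NOT reduce to kg * m^2 / s; a valid unit for angular momentum would be e.g. kg·m²/s.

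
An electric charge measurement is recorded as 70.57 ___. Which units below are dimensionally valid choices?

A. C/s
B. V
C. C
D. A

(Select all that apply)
C

electric charge has SI base units: A * s

Checking each option against A * s:
  A. C/s: ✗ does not match
  B. V: ✗ does not match
  C. C: ✓ matches
  D. A: ✗ does not match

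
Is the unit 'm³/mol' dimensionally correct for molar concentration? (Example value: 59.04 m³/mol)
No

molar concentration has SI base units: mol / m^3
m³/mol does NOT reduce to mol / m^3; a valid unit for molar concentration would be e.g. mol/m³.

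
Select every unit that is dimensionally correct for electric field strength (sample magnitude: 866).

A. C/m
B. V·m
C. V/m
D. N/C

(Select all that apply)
C, D

electric field strength has SI base units: kg * m / (A * s^3)

Checking each option against kg * m / (A * s^3):
  A. C/m: ✗ does not match
  B. V·m: ✗ does not match
  C. V/m: ✓ matches
  D. N/C: ✓ matches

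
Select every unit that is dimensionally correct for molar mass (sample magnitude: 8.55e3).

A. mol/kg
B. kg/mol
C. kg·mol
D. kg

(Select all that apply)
B

molar mass has SI base units: kg / mol

Checking each option against kg / mol:
  A. mol/kg: ✗ does not match
  B. kg/mol: ✓ matches
  C. kg·mol: ✗ does not match
  D. kg: ✗ does not match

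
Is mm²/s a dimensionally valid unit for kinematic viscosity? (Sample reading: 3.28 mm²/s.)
Yes

kinematic viscosity has SI base units: m^2 / s
mm²/s reduces to the same SI base units, so it is a valid unit for kinematic viscosity.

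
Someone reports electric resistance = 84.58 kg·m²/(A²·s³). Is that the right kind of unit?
Yes

electric resistance has SI base units: kg * m^2 / (A^2 * s^3)
kg·m²/(A²·s³) reduces to the same SI base units, so it is a valid unit for electric resistance.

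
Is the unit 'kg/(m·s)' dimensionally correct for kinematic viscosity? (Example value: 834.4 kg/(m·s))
No

kinematic viscosity has SI base units: m^2 / s
kg/(m·s) does NOT reduce to m^2 / s; a valid unit for kinematic viscosity would be e.g. m²/s.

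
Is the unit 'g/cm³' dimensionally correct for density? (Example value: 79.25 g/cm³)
Yes

density has SI base units: kg / m^3
g/cm³ reduces to the same SI base units, so it is a valid unit for density.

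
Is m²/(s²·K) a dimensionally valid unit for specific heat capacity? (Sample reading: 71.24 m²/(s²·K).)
Yes

specific heat capacity has SI base units: m^2 / (s^2 * K)
m²/(s²·K) reduces to the same SI base units, so it is a valid unit for specific heat capacity.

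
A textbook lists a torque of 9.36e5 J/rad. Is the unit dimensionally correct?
Yes

torque has SI base units: kg * m^2 / s^2
J/rad reduces to the same SI base units, so it is a valid unit for torque.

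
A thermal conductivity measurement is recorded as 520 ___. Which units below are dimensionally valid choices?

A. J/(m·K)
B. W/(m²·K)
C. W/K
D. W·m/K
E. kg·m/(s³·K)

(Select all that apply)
E

thermal conductivity has SI base units: kg * m / (s^3 * K)

Checking each option against kg * m / (s^3 * K):
  A. J/(m·K): ✗ does not match
  B. W/(m²·K): ✗ does not match
  C. W/K: ✗ does not match
  D. W·m/K: ✗ does not match
  E. kg·m/(s³·K): ✓ matches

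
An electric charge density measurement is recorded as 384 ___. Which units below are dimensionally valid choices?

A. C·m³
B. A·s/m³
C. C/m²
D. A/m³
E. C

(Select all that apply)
B

electric charge density has SI base units: A * s / m^3

Checking each option against A * s / m^3:
  A. C·m³: ✗ does not match
  B. A·s/m³: ✓ matches
  C. C/m²: ✗ does not match
  D. A/m³: ✗ does not match
  E. C: ✗ does not match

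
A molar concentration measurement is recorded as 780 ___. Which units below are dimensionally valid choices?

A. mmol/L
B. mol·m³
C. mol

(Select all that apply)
A

molar concentration has SI base units: mol / m^3

Checking each option against mol / m^3:
  A. mmol/L: ✓ matches
  B. mol·m³: ✗ does not match
  C. mol: ✗ does not match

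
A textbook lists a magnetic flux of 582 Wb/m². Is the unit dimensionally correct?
No

magnetic flux has SI base units: kg * m^2 / (A * s^2)
Wb/m² does NOT reduce to kg * m^2 / (A * s^2); a valid unit for magnetic flux would be e.g. Wb.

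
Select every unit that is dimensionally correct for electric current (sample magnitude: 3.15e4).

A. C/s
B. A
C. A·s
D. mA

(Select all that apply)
A, B, D

electric current has SI base units: A

Checking each option against A:
  A. C/s: ✓ matches
  B. A: ✓ matches
  C. A·s: ✗ does not match
  D. mA: ✓ matches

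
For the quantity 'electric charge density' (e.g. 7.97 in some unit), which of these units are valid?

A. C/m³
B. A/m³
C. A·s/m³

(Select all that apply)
A, C

electric charge density has SI base units: A * s / m^3

Checking each option against A * s / m^3:
  A. C/m³: ✓ matches
  B. A/m³: ✗ does not match
  C. A·s/m³: ✓ matches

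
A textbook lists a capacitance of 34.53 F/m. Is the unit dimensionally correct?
No

capacitance has SI base units: A^2 * s^4 / (kg * m^2)
F/m does NOT reduce to A^2 * s^4 / (kg * m^2); a valid unit for capacitance would be e.g. F.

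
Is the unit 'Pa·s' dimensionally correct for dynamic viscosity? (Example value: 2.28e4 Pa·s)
Yes

dynamic viscosity has SI base units: kg / (m * s)
Pa·s reduces to the same SI base units, so it is a valid unit for dynamic viscosity.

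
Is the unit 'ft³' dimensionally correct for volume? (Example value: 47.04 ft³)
Yes

volume has SI base units: m^3
ft³ reduces to the same SI base units, so it is a valid unit for volume.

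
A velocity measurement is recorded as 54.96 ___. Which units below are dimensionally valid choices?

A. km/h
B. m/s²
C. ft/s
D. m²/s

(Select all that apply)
A, C

velocity has SI base units: m / s

Checking each option against m / s:
  A. km/h: ✓ matches
  B. m/s²: ✗ does not match
  C. ft/s: ✓ matches
  D. m²/s: ✗ does not match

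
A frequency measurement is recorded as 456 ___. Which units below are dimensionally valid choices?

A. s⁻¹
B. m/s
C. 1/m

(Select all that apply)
A

frequency has SI base units: 1 / s

Checking each option against 1 / s:
  A. s⁻¹: ✓ matches
  B. m/s: ✗ does not match
  C. 1/m: ✗ does not match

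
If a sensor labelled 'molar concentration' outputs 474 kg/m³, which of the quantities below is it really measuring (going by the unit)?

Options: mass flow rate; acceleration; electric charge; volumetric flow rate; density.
density

molar concentration should have units dimensionally equivalent to mol / m^3 (e.g. mol/m³).
The given unit 'kg/m³' reduces to kg / m^3. Of the listed options, that is the dimensionality of density.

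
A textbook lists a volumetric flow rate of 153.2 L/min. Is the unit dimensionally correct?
Yes

volumetric flow rate has SI base units: m^3 / s
L/min reduces to the same SI base units, so it is a valid unit for volumetric flow rate.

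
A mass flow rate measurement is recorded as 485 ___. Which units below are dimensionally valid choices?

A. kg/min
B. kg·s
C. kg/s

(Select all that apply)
A, C

mass flow rate has SI base units: kg / s

Checking each option against kg / s:
  A. kg/min: ✓ matches
  B. kg·s: ✗ does not match
  C. kg/s: ✓ matches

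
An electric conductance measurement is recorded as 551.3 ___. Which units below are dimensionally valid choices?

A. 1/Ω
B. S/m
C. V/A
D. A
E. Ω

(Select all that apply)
A

electric conductance has SI base units: A^2 * s^3 / (kg * m^2)

Checking each option against A^2 * s^3 / (kg * m^2):
  A. 1/Ω: ✓ matches
  B. S/m: ✗ does not match
  C. V/A: ✗ does not match
  D. A: ✗ does not match
  E. Ω: ✗ does not match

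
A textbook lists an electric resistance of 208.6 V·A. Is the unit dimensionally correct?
No

electric resistance has SI base units: kg * m^2 / (A^2 * s^3)
V·A does NOT reduce to kg * m^2 / (A^2 * s^3); a valid unit for electric resistance would be e.g. Ω.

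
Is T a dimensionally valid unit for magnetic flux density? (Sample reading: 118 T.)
Yes

magnetic flux density has SI base units: kg / (A * s^2)
T reduces to the same SI base units, so it is a valid unit for magnetic flux density.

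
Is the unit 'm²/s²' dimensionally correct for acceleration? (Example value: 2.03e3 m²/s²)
No

acceleration has SI base units: m / s^2
m²/s² does NOT reduce to m / s^2; a valid unit for acceleration would be e.g. m/s².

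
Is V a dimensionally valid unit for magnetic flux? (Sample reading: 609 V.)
No

magnetic flux has SI base units: kg * m^2 / (A * s^2)
V does NOT reduce to kg * m^2 / (A * s^2); a valid unit for magnetic flux would be e.g. Wb.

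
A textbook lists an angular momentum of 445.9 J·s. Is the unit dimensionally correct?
Yes

angular momentum has SI base units: kg * m^2 / s
J·s reduces to the same SI base units, so it is a valid unit for angular momentum.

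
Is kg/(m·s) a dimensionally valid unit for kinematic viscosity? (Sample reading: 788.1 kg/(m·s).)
No

kinematic viscosity has SI base units: m^2 / s
kg/(m·s) does NOT reduce to m^2 / s; a valid unit for kinematic viscosity would be e.g. m²/s.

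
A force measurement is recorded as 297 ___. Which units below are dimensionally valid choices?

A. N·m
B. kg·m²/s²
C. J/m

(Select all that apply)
C

force has SI base units: kg * m / s^2

Checking each option against kg * m / s^2:
  A. N·m: ✗ does not match
  B. kg·m²/s²: ✗ does not match
  C. J/m: ✓ matches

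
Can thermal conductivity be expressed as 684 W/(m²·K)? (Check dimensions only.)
No

thermal conductivity has SI base units: kg * m / (s^3 * K)
W/(m²·K) does NOT reduce to kg * m / (s^3 * K); a valid unit for thermal conductivity would be e.g. W/(m·K).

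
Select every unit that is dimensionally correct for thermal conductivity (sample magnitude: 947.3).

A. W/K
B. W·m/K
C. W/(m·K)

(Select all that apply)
C

thermal conductivity has SI base units: kg * m / (s^3 * K)

Checking each option against kg * m / (s^3 * K):
  A. W/K: ✗ does not match
  B. W·m/K: ✗ does not match
  C. W/(m·K): ✓ matches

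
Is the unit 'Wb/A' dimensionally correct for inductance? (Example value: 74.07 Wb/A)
Yes

inductance has SI base units: kg * m^2 / (A^2 * s^2)
Wb/A reduces to the same SI base units, so it is a valid unit for inductance.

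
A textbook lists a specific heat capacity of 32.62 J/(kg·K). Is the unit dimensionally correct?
Yes

specific heat capacity has SI base units: m^2 / (s^2 * K)
J/(kg·K) reduces to the same SI base units, so it is a valid unit for specific heat capacity.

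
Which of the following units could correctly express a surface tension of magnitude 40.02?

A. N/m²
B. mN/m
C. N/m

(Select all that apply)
B, C

surface tension has SI base units: kg / s^2

Checking each option against kg / s^2:
  A. N/m²: ✗ does not match
  B. mN/m: ✓ matches
  C. N/m: ✓ matches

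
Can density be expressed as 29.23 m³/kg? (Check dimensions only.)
No

density has SI base units: kg / m^3
m³/kg does NOT reduce to kg / m^3; a valid unit for density would be e.g. kg/m³.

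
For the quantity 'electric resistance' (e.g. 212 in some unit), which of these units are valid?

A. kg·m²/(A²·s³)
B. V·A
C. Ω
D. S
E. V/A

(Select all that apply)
A, C, E

electric resistance has SI base units: kg * m^2 / (A^2 * s^3)

Checking each option against kg * m^2 / (A^2 * s^3):
  A. kg·m²/(A²·s³): ✓ matches
  B. V·A: ✗ does not match
  C. Ω: ✓ matches
  D. S: ✗ does not match
  E. V/A: ✓ matches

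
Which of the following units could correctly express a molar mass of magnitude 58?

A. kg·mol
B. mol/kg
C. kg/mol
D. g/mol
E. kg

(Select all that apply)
C, D

molar mass has SI base units: kg / mol

Checking each option against kg / mol:
  A. kg·mol: ✗ does not match
  B. mol/kg: ✗ does not match
  C. kg/mol: ✓ matches
  D. g/mol: ✓ matches
  E. kg: ✗ does not match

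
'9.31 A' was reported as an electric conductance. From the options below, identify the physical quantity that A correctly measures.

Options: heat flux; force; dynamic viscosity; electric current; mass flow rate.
electric current

electric conductance should have units dimensionally equivalent to A^2 * s^3 / (kg * m^2) (e.g. S).
The given unit 'A' reduces to A. Of the listed options, that is the dimensionality of electric current.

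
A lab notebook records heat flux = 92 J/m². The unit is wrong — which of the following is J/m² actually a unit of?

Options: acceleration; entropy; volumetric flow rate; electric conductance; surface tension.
surface tension

heat flux should have units dimensionally equivalent to kg / s^3 (e.g. W/m²).
The given unit 'J/m²' reduces to kg / s^2. Of the listed options, that is the dimensionality of surface tension.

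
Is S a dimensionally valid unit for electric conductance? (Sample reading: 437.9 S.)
Yes

electric conductance has SI base units: A^2 * s^3 / (kg * m^2)
S reduces to the same SI base units, so it is a valid unit for electric conductance.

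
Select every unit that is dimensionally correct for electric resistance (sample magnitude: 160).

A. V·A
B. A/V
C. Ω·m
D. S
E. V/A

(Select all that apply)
E

electric resistance has SI base units: kg * m^2 / (A^2 * s^3)

Checking each option against kg * m^2 / (A^2 * s^3):
  A. V·A: ✗ does not match
  B. A/V: ✗ does not match
  C. Ω·m: ✗ does not match
  D. S: ✗ does not match
  E. V/A: ✓ matches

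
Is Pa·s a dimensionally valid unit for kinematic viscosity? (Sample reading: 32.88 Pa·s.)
No

kinematic viscosity has SI base units: m^2 / s
Pa·s does NOT reduce to m^2 / s; a valid unit for kinematic viscosity would be e.g. m²/s.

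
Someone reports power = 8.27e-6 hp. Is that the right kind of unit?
Yes

power has SI base units: kg * m^2 / s^3
hp reduces to the same SI base units, so it is a valid unit for power.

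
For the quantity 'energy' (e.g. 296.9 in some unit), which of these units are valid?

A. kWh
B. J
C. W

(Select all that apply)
A, B

energy has SI base units: kg * m^2 / s^2

Checking each option against kg * m^2 / s^2:
  A. kWh: ✓ matches
  B. J: ✓ matches
  C. W: ✗ does not match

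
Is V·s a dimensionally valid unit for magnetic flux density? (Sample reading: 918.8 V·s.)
No

magnetic flux density has SI base units: kg / (A * s^2)
V·s does NOT reduce to kg / (A * s^2); a valid unit for magnetic flux density would be e.g. T.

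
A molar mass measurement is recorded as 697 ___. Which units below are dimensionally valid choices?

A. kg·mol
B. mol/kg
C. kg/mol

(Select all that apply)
C

molar mass has SI base units: kg / mol

Checking each option against kg / mol:
  A. kg·mol: ✗ does not match
  B. mol/kg: ✗ does not match
  C. kg/mol: ✓ matches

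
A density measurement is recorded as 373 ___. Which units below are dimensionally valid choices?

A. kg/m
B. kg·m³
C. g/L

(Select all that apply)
C

density has SI base units: kg / m^3

Checking each option against kg / m^3:
  A. kg/m: ✗ does not match
  B. kg·m³: ✗ does not match
  C. g/L: ✓ matches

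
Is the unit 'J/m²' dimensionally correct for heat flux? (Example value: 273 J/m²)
No

heat flux has SI base units: kg / s^3
J/m² does NOT reduce to kg / s^3; a valid unit for heat flux would be e.g. W/m².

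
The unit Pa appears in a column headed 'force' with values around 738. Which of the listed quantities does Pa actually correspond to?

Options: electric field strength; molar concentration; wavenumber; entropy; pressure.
pressure

force should have units dimensionally equivalent to kg * m / s^2 (e.g. N).
The given unit 'Pa' reduces to kg / (m * s^2). Of the listed options, that is the dimensionality of pressure.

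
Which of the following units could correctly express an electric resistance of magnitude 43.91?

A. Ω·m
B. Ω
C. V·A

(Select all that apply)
B

electric resistance has SI base units: kg * m^2 / (A^2 * s^3)

Checking each option against kg * m^2 / (A^2 * s^3):
  A. Ω·m: ✗ does not match
  B. Ω: ✓ matches
  C. V·A: ✗ does not match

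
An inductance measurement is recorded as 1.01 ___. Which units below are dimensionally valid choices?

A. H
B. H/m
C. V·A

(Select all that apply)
A

inductance has SI base units: kg * m^2 / (A^2 * s^2)

Checking each option against kg * m^2 / (A^2 * s^2):
  A. H: ✓ matches
  B. H/m: ✗ does not match
  C. V·A: ✗ does not match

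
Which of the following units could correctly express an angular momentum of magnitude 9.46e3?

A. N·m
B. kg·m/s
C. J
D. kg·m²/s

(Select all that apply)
D

angular momentum has SI base units: kg * m^2 / s

Checking each option against kg * m^2 / s:
  A. N·m: ✗ does not match
  B. kg·m/s: ✗ does not match
  C. J: ✗ does not match
  D. kg·m²/s: ✓ matches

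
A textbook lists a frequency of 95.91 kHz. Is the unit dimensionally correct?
Yes

frequency has SI base units: 1 / s
kHz reduces to the same SI base units, so it is a valid unit for frequency.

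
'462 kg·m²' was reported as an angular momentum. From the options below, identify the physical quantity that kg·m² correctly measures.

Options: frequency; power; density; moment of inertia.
moment of inertia

angular momentum should have units dimensionally equivalent to kg * m^2 / s (e.g. kg·m²/s).
The given unit 'kg·m²' reduces to kg * m^2. Of the listed options, that is the dimensionality of moment of inertia.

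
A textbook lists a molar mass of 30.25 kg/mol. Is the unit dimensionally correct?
Yes

molar mass has SI base units: kg / mol
kg/mol reduces to the same SI base units, so it is a valid unit for molar mass.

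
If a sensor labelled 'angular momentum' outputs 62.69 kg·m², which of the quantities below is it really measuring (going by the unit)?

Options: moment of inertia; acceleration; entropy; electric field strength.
moment of inertia

angular momentum should have units dimensionally equivalent to kg * m^2 / s (e.g. kg·m²/s).
The given unit 'kg·m²' reduces to kg * m^2. Of the listed options, that is the dimensionality of moment of inertia.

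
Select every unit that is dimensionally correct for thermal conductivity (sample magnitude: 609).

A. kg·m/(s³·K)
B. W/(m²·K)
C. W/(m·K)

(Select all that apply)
A, C

thermal conductivity has SI base units: kg * m / (s^3 * K)

Checking each option against kg * m / (s^3 * K):
  A. kg·m/(s³·K): ✓ matches
  B. W/(m²·K): ✗ does not match
  C. W/(m·K): ✓ matches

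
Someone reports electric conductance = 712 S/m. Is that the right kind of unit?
No

electric conductance has SI base units: A^2 * s^3 / (kg * m^2)
S/m does NOT reduce to A^2 * s^3 / (kg * m^2); a valid unit for electric conductance would be e.g. S.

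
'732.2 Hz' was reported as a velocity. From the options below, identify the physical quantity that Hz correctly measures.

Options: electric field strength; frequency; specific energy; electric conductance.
frequency

velocity should have units dimensionally equivalent to m / s (e.g. m/s).
The given unit 'Hz' reduces to 1 / s. Of the listed options, that is the dimensionality of frequency.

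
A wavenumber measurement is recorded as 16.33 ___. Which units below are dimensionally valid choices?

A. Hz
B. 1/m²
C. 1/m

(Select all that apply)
C

wavenumber has SI base units: 1 / m

Checking each option against 1 / m:
  A. Hz: ✗ does not match
  B. 1/m²: ✗ does not match
  C. 1/m: ✓ matches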